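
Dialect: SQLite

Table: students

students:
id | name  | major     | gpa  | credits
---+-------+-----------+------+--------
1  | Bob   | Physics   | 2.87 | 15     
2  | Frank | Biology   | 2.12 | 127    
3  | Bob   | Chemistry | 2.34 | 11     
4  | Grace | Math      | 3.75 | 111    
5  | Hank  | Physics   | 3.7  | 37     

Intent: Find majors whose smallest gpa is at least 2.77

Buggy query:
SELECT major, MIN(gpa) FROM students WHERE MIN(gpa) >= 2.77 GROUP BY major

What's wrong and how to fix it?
Bug: MIN() in WHERE is a misuse of aggregate

Fix: Replace WHERE with HAVING after the GROUP BY

Corrected query:
SELECT major, MIN(gpa) FROM students GROUP BY major HAVING MIN(gpa) >= 2.77

Result:
major   | MIN(gpa)
--------+---------
Math    | 3.75    
Physics | 2.87    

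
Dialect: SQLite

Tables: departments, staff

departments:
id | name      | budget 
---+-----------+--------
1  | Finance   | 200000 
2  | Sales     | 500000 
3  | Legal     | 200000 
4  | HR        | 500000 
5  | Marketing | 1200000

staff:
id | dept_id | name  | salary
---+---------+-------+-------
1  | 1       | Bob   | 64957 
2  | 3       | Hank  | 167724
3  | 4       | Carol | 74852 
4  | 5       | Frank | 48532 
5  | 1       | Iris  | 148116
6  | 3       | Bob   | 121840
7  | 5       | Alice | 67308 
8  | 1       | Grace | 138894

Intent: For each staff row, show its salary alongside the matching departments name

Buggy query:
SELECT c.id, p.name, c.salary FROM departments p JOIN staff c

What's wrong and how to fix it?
Bug: Missing join condition: each staff row is matched to all departments rows instead of just its own

Fix: Add ON c.dept_id = p.id to the JOIN

Corrected query:
SELECT c.id, p.name, c.salary FROM departments p JOIN staff c ON c.dept_id = p.id

Result:
id | name      | salary
---+-----------+-------
1  | Finance   | 64957 
2  | Legal     | 167724
3  | HR        | 74852 
4  | Marketing | 48532 
5  | Finance   | 148116
6  | Legal     | 121840
7  | Marketing | 67308 
8  | Finance   | 138894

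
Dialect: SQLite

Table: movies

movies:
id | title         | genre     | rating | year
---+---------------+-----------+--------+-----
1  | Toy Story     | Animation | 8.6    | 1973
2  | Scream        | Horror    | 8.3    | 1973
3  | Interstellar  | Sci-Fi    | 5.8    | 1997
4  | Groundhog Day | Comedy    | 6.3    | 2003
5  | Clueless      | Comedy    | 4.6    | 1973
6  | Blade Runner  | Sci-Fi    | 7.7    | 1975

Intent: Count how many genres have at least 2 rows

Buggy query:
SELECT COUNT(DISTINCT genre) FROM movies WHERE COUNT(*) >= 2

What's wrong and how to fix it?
Bug: COUNT(*) cannot appear in WHERE; the per-group count doesn't exist yet

Fix: Group first with HAVING COUNT(*) >= 2, then COUNT the resulting groups

Corrected query:
SELECT COUNT(*) FROM (SELECT genre FROM movies GROUP BY genre HAVING COUNT(*) >= 2)

Result:
COUNT(*)
--------
2       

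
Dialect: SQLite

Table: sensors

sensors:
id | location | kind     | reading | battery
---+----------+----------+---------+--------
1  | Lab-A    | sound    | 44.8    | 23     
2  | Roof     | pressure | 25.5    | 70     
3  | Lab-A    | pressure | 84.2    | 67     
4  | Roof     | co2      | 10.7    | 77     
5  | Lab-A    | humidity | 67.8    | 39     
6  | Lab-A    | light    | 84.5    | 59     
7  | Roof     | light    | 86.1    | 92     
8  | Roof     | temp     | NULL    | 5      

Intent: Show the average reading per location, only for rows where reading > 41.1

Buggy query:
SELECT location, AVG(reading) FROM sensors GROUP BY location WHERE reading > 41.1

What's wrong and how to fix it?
Bug: Row-level WHERE must come before GROUP BY in the clause order

Fix: Move the WHERE clause before GROUP BY

Corrected query:
SELECT location, AVG(reading) FROM sensors WHERE reading > 41.1 GROUP BY location

Result:
location | AVG(reading)
---------+-------------
Lab-A    | 70.325      
Roof     | 86.1        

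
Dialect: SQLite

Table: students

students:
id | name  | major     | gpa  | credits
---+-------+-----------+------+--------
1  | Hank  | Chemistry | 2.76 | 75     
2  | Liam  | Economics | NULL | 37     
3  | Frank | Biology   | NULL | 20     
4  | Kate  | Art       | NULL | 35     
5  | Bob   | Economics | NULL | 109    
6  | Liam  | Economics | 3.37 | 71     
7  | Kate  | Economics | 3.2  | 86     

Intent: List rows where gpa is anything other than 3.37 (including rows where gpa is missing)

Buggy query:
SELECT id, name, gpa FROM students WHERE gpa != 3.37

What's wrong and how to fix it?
Bug: 'gpa != 3.37' is unknown when gpa is NULL, so NULL rows are silently excluded

Fix: Add an explicit OR gpa IS NULL to include the missing-value rows

Corrected query:
SELECT id, name, gpa FROM students WHERE gpa != 3.37 OR gpa IS NULL

Result:
id | name  | gpa 
---+-------+-----
1  | Hank  | 2.76
2  | Liam  | NULL
3  | Frank | NULL
4  | Kate  | NULL
5  | Bob   | NULL
7  | Kate  | 3.2 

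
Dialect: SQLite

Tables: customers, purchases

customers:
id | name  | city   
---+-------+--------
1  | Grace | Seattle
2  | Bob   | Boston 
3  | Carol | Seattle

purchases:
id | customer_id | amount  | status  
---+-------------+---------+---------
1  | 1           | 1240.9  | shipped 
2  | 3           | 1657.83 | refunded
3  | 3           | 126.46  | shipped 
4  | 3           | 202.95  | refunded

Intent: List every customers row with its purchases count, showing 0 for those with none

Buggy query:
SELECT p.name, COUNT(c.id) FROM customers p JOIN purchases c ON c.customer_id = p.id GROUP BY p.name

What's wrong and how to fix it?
Bug: An inner join excludes parents with zero children

Fix: Switch to LEFT JOIN to retain unmatched parent rows

Corrected query:
SELECT p.name, COUNT(c.id) FROM customers p LEFT JOIN purchases c ON c.customer_id = p.id GROUP BY p.name

Result:
name  | COUNT(c.id)
------+------------
Bob   | 0          
Carol | 3          
Grace | 1          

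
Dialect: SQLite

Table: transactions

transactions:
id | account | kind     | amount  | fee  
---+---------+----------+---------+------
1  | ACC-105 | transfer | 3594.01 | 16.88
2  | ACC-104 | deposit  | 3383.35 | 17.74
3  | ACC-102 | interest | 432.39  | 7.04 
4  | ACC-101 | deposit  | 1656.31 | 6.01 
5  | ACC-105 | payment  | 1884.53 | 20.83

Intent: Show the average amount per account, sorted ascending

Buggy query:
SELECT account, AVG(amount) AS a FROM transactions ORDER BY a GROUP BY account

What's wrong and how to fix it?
Bug: ORDER BY appears before GROUP BY; SQL clause order requires GROUP BY first

Fix: Move ORDER BY to the end, after GROUP BY

Corrected query:
SELECT account, AVG(amount) AS a FROM transactions GROUP BY account ORDER BY a

Result:
account | a      
--------+--------
ACC-102 | 432.39 
ACC-101 | 1656.31
ACC-105 | 2739.27
ACC-104 | 3383.35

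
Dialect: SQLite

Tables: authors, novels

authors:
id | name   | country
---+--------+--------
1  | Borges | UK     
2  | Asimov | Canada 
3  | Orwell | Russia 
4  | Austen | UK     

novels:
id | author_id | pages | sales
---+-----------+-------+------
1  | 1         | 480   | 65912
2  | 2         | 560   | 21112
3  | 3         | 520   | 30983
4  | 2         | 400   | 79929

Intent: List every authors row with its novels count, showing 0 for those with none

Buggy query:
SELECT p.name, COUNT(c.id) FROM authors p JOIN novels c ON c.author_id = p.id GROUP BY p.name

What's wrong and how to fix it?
Bug: An inner join excludes parents with zero children

Fix: Use LEFT JOIN so parents without children still appear (COUNT(c.id) gives 0)

Corrected query:
SELECT p.name, COUNT(c.id) FROM authors p LEFT JOIN novels c ON c.author_id = p.id GROUP BY p.name

Result:
name   | COUNT(c.id)
-------+------------
Asimov | 2          
Austen | 0          
Borges | 1          
Orwell | 1          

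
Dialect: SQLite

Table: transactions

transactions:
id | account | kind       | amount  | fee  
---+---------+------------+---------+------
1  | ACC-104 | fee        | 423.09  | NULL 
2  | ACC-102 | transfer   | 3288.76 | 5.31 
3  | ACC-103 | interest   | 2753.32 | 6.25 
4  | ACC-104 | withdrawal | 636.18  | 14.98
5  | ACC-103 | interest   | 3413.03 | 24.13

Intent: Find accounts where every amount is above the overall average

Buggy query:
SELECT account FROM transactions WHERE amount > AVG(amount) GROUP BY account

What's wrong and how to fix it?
Bug: AVG() is an aggregate; it can't sit directly in WHERE

Fix: Compute the overall average in a scalar subquery and compare each group's MIN against it in HAVING

Corrected query:
SELECT account FROM transactions GROUP BY account HAVING MIN(amount) > (SELECT AVG(amount) FROM transactions)

Result:
account
-------
ACC-102
ACC-103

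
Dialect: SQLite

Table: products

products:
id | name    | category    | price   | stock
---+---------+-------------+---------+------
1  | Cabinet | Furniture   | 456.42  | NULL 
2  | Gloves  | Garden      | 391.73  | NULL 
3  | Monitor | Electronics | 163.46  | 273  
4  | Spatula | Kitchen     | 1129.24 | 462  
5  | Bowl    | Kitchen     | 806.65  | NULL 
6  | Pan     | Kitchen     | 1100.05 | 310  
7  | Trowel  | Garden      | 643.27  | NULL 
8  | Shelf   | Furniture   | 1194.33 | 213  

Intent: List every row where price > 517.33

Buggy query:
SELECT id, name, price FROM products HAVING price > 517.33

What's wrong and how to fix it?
Bug: This is a non-aggregate query (no GROUP BY, no aggregates), so in SQLite the HAVING clause is invalid here; a row-level condition belongs in WHERE

Fix: Replace HAVING with WHERE since the condition applies to individual rows

Corrected query:
SELECT id, name, price FROM products WHERE price > 517.33

Result:
id | name    | price  
---+---------+--------
4  | Spatula | 1129.24
5  | Bowl    | 806.65 
6  | Pan     | 1100.05
7  | Trowel  | 643.27 
8  | Shelf   | 1194.33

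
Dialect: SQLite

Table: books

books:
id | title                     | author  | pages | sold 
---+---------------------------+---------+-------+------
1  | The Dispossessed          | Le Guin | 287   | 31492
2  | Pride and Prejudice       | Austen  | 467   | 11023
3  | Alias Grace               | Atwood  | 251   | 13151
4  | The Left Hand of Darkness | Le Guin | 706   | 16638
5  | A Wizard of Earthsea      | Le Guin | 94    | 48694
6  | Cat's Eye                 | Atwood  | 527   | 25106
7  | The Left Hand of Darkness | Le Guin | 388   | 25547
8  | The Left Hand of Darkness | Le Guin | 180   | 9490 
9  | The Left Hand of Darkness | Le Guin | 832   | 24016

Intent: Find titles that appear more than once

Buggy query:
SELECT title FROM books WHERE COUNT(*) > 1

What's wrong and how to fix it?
Bug: WHERE can't reference COUNT(*); aggregates are computed after WHERE

Fix: Group first, then use HAVING for the count condition

Corrected query:
SELECT title FROM books GROUP BY title HAVING COUNT(*) > 1

Result:
title                    
-------------------------
The Left Hand of Darkness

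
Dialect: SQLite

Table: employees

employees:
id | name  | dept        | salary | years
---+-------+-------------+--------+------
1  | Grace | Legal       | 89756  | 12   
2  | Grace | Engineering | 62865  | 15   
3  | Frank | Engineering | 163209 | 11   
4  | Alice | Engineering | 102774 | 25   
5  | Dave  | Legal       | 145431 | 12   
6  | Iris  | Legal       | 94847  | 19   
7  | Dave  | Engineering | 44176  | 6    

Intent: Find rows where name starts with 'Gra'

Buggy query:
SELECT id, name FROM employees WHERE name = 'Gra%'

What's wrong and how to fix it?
Bug: Wildcards only work with LIKE; '=' treats '%' as a literal character

Fix: Use LIKE for wildcard pattern matching

Corrected query:
SELECT id, name FROM employees WHERE name LIKE 'Gra%'

Result:
id | name 
---+------
1  | Grace
2  | Grace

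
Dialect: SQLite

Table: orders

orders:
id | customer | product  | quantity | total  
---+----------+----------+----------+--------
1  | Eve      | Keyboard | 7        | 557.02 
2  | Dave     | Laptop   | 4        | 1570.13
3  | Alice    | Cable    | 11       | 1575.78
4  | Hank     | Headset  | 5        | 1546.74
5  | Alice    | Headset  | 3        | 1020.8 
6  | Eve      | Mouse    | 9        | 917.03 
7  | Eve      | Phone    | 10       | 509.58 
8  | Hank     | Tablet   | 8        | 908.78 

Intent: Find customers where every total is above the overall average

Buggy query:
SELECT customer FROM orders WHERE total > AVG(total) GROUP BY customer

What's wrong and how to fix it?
Bug: AVG() is an aggregate; it can't sit directly in WHERE

Fix: Compute the overall average in a scalar subquery and compare each group's MIN against it in HAVING

Corrected query:
SELECT customer FROM orders GROUP BY customer HAVING MIN(total) > (SELECT AVG(total) FROM orders)

Result:
customer
--------
Dave    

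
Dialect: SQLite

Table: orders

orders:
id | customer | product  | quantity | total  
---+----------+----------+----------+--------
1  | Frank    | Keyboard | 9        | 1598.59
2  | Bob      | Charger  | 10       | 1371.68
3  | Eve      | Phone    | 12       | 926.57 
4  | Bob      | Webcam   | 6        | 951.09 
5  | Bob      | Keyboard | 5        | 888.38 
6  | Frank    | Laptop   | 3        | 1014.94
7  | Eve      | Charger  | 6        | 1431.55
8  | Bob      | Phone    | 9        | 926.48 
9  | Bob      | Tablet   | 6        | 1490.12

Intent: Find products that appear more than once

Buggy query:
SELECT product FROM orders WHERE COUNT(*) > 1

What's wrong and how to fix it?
Bug: COUNT(*) is an aggregate and cannot be used in WHERE

Fix: GROUP BY product, then filter groups with HAVING COUNT(*) > 1

Corrected query:
SELECT product FROM orders GROUP BY product HAVING COUNT(*) > 1

Result:
product 
--------
Charger 
Keyboard
Phone   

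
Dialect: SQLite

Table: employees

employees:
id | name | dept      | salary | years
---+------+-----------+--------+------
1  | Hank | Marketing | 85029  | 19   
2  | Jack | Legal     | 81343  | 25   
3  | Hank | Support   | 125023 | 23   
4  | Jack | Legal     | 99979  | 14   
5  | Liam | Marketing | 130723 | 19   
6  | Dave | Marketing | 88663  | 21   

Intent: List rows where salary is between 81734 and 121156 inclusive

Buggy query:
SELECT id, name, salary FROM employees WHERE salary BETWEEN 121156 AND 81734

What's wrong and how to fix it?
Bug: The bounds are reversed; BETWEEN a AND b requires a <= b to match anything

Fix: Write BETWEEN 81734 AND 121156

Corrected query:
SELECT id, name, salary FROM employees WHERE salary BETWEEN 81734 AND 121156

Result:
id | name | salary
---+------+-------
1  | Hank | 85029 
4  | Jack | 99979 
6  | Dave | 88663 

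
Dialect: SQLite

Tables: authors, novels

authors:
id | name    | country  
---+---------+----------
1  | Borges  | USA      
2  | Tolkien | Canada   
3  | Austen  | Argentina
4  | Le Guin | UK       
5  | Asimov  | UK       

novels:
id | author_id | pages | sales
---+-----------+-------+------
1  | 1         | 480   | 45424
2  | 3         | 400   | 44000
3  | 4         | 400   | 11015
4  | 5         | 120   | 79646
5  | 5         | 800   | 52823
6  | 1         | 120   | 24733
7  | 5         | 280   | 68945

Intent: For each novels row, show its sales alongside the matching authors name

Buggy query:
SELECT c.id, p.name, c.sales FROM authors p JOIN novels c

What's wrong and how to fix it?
Bug: Missing join condition: each novels row is matched to all authors rows instead of just its own

Fix: Add ON c.author_id = p.id to the JOIN

Corrected query:
SELECT c.id, p.name, c.sales FROM authors p JOIN novels c ON c.author_id = p.id

Result:
id | name    | sales
---+---------+------
1  | Borges  | 45424
2  | Austen  | 44000
3  | Le Guin | 11015
4  | Asimov  | 79646
5  | Asimov  | 52823
6  | Borges  | 24733
7  | Asimov  | 68945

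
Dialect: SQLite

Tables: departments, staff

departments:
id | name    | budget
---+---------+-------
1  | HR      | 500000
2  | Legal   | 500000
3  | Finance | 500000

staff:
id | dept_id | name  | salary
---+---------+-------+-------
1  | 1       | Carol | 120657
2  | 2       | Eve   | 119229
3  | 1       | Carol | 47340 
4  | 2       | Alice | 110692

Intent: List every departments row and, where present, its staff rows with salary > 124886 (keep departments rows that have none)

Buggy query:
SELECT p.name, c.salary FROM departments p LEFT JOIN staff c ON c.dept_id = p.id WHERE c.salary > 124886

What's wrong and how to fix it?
Bug: A WHERE condition on the right-hand table after LEFT JOIN drops unmatched parents

Fix: Move the right-table condition into the ON clause so unmatched parents are kept

Corrected query:
SELECT p.name, c.salary FROM departments p LEFT JOIN staff c ON c.dept_id = p.id AND c.salary > 124886

Result:
name    | salary
--------+-------
HR      | NULL  
Legal   | NULL  
Finance | NULL  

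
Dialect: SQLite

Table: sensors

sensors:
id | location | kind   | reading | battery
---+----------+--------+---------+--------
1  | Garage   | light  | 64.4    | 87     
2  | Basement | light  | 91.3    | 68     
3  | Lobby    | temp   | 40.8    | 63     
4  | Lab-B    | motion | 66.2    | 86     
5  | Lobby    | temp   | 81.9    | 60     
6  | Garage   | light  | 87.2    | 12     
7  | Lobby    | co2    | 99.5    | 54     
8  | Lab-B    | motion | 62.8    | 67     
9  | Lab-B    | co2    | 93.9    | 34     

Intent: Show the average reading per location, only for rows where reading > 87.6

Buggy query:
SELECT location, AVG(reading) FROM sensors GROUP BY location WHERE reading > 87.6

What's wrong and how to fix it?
Bug: WHERE cannot follow GROUP BY

Fix: Place WHERE between FROM and GROUP BY

Corrected query:
SELECT location, AVG(reading) FROM sensors WHERE reading > 87.6 GROUP BY location

Result:
location | AVG(reading)
---------+-------------
Basement | 91.3        
Lab-B    | 93.9        
Lobby    | 99.5        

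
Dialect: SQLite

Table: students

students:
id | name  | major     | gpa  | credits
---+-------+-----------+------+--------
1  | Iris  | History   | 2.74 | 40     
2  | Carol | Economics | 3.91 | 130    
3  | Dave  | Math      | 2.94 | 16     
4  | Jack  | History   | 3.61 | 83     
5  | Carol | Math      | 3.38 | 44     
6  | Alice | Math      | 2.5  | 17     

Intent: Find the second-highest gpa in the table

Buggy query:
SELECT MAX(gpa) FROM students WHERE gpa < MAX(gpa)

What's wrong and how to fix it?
Bug: The inner MAX is an aggregate inside WHERE, which is not allowed

Fix: Compute the overall MAX in a subquery, then take MAX of rows below it

Corrected query:
SELECT MAX(gpa) FROM students WHERE gpa < (SELECT MAX(gpa) FROM students)

Result:
MAX(gpa)
--------
3.61    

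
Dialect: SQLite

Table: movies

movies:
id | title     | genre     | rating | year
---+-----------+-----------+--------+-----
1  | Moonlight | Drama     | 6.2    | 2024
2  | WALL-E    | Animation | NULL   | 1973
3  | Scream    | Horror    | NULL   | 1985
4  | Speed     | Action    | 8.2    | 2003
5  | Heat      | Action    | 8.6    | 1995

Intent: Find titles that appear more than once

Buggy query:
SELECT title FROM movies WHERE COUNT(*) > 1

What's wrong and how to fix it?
Bug: COUNT(*) is an aggregate and cannot be used in WHERE

Fix: GROUP BY title, then filter groups with HAVING COUNT(*) > 1

Corrected query:
SELECT title FROM movies GROUP BY title HAVING COUNT(*) > 1

Result:
(no rows)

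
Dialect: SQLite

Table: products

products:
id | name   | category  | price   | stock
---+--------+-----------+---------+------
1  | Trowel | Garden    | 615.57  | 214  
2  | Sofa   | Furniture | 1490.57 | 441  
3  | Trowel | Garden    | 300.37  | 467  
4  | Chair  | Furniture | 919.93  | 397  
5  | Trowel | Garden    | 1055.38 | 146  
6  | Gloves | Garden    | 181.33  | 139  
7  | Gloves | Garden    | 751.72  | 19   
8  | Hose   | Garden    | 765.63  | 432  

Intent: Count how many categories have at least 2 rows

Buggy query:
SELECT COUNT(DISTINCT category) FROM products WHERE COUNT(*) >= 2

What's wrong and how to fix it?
Bug: COUNT(*) cannot appear in WHERE; the per-group count doesn't exist yet

Fix: Group first with HAVING COUNT(*) >= 2, then COUNT the resulting groups

Corrected query:
SELECT COUNT(*) FROM (SELECT category FROM products GROUP BY category HAVING COUNT(*) >= 2)

Result:
COUNT(*)
--------
2       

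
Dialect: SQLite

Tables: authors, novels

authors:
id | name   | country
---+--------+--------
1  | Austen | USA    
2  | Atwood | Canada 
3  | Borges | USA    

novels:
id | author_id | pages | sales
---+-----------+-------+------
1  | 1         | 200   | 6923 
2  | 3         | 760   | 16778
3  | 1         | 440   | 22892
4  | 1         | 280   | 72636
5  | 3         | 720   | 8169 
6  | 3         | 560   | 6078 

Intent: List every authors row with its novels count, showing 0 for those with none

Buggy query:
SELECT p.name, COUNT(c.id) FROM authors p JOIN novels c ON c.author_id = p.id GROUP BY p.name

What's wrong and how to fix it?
Bug: INNER JOIN drops authors rows that have no matching novels rows

Fix: Switch to LEFT JOIN to retain unmatched parent rows

Corrected query:
SELECT p.name, COUNT(c.id) FROM authors p LEFT JOIN novels c ON c.author_id = p.id GROUP BY p.name

Result:
name   | COUNT(c.id)
-------+------------
Atwood | 0          
Austen | 3          
Borges | 3          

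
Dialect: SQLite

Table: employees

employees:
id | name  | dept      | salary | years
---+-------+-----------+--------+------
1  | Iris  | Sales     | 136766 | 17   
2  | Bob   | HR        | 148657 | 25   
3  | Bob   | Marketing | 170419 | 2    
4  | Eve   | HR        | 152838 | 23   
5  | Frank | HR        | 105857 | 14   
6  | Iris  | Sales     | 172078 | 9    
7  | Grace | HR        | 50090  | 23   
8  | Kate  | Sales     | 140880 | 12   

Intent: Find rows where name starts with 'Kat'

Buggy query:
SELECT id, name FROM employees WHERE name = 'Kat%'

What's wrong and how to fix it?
Bug: Wildcards only work with LIKE; '=' treats '%' as a literal character

Fix: Use LIKE for wildcard pattern matching

Corrected query:
SELECT id, name FROM employees WHERE name LIKE 'Kat%'

Result:
id | name
---+-----
8  | Kate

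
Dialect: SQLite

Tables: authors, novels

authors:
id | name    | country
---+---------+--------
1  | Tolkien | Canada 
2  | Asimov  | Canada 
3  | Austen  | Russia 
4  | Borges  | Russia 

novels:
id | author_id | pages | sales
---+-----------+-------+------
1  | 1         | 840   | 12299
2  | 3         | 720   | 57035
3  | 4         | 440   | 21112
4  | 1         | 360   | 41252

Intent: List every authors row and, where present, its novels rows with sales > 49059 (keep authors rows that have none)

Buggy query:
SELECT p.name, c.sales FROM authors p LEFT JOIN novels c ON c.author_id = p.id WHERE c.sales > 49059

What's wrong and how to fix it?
Bug: A WHERE condition on the right-hand table after LEFT JOIN drops unmatched parents

Fix: Put 'c.sales > 49059' in the JOIN's ON clause instead of WHERE

Corrected query:
SELECT p.name, c.sales FROM authors p LEFT JOIN novels c ON c.author_id = p.id AND c.sales > 49059

Result:
name    | sales
--------+------
Tolkien | NULL 
Asimov  | NULL 
Austen  | 57035
Borges  | NULL 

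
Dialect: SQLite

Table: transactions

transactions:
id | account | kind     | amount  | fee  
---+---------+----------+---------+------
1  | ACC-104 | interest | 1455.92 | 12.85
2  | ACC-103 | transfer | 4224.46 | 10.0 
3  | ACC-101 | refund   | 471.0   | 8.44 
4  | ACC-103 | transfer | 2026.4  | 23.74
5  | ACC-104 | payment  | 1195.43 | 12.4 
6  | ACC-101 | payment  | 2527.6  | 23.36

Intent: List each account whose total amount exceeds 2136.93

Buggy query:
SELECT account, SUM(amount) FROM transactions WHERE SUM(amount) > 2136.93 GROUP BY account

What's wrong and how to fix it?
Bug: Aggregate functions cannot appear in a WHERE clause

Fix: Use HAVING (which filters groups after aggregation) instead of WHERE

Corrected query:
SELECT account, SUM(amount) FROM transactions GROUP BY account HAVING SUM(amount) > 2136.93

Result:
account | SUM(amount)
--------+------------
ACC-101 | 2998.6     
ACC-103 | 6250.86    
ACC-104 | 2651.35    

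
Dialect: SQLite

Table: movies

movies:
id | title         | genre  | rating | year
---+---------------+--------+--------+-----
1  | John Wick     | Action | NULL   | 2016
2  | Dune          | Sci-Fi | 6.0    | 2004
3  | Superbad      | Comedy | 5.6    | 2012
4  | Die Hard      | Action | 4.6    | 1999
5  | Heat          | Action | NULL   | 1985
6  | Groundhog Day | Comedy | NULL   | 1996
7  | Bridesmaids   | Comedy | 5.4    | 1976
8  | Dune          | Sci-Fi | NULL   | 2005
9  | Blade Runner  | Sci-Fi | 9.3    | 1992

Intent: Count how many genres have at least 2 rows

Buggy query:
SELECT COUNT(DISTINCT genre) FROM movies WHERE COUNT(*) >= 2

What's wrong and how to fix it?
Bug: WHERE filters individual rows, not groups, so a group-level COUNT is invalid there

Fix: Use a subquery that GROUPs and filters with HAVING, then count its rows

Corrected query:
SELECT COUNT(*) FROM (SELECT genre FROM movies GROUP BY genre HAVING COUNT(*) >= 2)

Result:
COUNT(*)
--------
3       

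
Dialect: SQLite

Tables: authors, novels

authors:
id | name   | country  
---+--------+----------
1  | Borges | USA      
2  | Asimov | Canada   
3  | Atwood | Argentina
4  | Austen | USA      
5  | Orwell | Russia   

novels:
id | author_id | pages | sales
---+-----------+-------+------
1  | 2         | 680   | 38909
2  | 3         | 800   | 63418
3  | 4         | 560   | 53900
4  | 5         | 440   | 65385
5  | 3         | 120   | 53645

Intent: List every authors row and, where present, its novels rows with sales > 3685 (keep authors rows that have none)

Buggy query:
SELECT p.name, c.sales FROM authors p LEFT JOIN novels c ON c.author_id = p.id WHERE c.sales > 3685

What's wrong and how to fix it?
Bug: Filtering c.sales in WHERE discards the NULL rows produced by LEFT JOIN, turning it into an inner join

Fix: Put 'c.sales > 3685' in the JOIN's ON clause instead of WHERE

Corrected query:
SELECT p.name, c.sales FROM authors p LEFT JOIN novels c ON c.author_id = p.id AND c.sales > 3685

Result:
name   | sales
-------+------
Borges | NULL 
Asimov | 38909
Atwood | 53645
Atwood | 63418
Austen | 53900
Orwell | 65385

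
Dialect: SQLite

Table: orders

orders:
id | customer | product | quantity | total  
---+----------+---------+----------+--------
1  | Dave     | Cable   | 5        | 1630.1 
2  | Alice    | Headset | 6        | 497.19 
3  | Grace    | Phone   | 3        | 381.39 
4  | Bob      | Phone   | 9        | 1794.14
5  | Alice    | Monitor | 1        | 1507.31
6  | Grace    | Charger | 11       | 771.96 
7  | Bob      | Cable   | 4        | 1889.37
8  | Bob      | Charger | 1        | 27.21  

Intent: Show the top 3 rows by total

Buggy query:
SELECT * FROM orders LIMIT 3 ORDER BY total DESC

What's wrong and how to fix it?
Bug: ORDER BY cannot follow LIMIT; LIMIT is the final clause

Fix: Swap the clauses: ORDER BY first, then LIMIT

Corrected query:
SELECT * FROM orders ORDER BY total DESC LIMIT 3

Result:
id | customer | product | quantity | total  
---+----------+---------+----------+--------
7  | Bob      | Cable   | 4        | 1889.37
4  | Bob      | Phone   | 9        | 1794.14
1  | Dave     | Cable   | 5        | 1630.1 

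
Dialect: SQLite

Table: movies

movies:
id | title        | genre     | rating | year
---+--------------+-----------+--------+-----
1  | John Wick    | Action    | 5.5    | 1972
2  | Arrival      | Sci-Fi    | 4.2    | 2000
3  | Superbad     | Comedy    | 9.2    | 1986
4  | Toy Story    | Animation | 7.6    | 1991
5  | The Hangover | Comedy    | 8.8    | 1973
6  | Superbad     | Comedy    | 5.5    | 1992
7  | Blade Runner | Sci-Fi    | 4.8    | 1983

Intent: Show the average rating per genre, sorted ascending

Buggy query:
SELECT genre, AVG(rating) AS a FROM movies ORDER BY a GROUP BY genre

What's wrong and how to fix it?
Bug: ORDER BY appears before GROUP BY; SQL clause order requires GROUP BY first

Fix: Move ORDER BY to the end, after GROUP BY

Corrected query:
SELECT genre, AVG(rating) AS a FROM movies GROUP BY genre ORDER BY a

Result:
genre     | a       
----------+---------
Sci-Fi    | 4.5     
Action    | 5.5     
Animation | 7.6     
Comedy    | 7.833333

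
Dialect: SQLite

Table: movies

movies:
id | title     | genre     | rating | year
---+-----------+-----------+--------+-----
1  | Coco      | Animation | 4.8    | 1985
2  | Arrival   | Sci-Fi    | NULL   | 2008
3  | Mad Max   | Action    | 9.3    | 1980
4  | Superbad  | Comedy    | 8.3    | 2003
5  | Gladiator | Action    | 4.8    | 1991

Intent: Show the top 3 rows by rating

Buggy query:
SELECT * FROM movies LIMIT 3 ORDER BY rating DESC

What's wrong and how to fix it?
Bug: LIMIT must come after ORDER BY

Fix: Swap the clauses: ORDER BY first, then LIMIT

Corrected query:
SELECT * FROM movies ORDER BY rating DESC LIMIT 3

Result:
id | title    | genre     | rating | year
---+----------+-----------+--------+-----
3  | Mad Max  | Action    | 9.3    | 1980
4  | Superbad | Comedy    | 8.3    | 2003
1  | Coco     | Animation | 4.8    | 1985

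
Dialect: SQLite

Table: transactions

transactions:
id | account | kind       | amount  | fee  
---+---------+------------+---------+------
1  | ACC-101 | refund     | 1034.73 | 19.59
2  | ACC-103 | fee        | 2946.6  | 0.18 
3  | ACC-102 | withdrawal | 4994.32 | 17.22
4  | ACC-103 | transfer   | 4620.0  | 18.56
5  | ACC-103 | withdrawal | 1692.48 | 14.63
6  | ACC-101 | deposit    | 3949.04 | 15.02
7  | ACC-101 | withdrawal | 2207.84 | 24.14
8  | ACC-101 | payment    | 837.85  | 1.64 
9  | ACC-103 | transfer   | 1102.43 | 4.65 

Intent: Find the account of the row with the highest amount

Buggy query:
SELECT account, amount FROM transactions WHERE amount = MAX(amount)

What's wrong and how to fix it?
Bug: MAX(amount) is an aggregate and cannot be used directly in WHERE

Fix: Wrap MAX in a scalar subquery so WHERE compares against a single value

Corrected query:
SELECT account, amount FROM transactions WHERE amount = (SELECT MAX(amount) FROM transactions)

Result:
account | amount 
--------+--------
ACC-102 | 4994.32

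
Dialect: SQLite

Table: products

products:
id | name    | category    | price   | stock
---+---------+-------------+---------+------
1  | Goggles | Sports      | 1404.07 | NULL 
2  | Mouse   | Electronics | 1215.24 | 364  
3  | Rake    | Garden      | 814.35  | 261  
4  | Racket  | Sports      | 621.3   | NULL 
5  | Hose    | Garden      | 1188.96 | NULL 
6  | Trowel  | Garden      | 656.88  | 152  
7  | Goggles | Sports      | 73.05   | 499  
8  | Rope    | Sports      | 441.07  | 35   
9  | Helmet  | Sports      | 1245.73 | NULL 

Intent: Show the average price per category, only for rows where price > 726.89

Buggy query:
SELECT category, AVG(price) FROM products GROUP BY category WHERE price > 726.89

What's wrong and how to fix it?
Bug: WHERE cannot follow GROUP BY

Fix: Place WHERE between FROM and GROUP BY

Corrected query:
SELECT category, AVG(price) FROM products WHERE price > 726.89 GROUP BY category

Result:
category    | AVG(price)
------------+-----------
Electronics | 1215.24   
Garden      | 1001.655  
Sports      | 1324.9    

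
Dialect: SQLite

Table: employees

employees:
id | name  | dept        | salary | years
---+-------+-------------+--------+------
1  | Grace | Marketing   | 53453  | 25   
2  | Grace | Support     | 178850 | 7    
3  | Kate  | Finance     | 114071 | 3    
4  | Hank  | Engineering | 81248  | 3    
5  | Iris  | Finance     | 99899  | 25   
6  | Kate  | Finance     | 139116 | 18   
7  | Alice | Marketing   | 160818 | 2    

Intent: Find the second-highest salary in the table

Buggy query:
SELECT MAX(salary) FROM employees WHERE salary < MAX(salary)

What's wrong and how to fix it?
Bug: The inner MAX is an aggregate inside WHERE, which is not allowed

Fix: Compute the overall MAX in a subquery, then take MAX of rows below it

Corrected query:
SELECT MAX(salary) FROM employees WHERE salary < (SELECT MAX(salary) FROM employees)

Result:
MAX(salary)
-----------
160818     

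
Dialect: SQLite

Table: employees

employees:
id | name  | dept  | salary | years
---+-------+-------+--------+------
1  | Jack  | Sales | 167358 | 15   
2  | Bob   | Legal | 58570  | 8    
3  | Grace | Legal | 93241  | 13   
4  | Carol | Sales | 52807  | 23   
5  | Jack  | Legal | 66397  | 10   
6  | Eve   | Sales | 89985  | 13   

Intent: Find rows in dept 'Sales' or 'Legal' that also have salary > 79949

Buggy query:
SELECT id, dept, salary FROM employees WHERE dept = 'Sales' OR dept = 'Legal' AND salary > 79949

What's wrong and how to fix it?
Bug: Without parentheses, AND is evaluated before OR, so the salary filter only applies to the 'Legal' branch

Fix: Group the OR with parentheses (or use IN), then AND the threshold

Corrected query:
SELECT id, dept, salary FROM employees WHERE (dept = 'Sales' OR dept = 'Legal') AND salary > 79949

Result:
id | dept  | salary
---+-------+-------
1  | Sales | 167358
3  | Legal | 93241 
6  | Sales | 89985 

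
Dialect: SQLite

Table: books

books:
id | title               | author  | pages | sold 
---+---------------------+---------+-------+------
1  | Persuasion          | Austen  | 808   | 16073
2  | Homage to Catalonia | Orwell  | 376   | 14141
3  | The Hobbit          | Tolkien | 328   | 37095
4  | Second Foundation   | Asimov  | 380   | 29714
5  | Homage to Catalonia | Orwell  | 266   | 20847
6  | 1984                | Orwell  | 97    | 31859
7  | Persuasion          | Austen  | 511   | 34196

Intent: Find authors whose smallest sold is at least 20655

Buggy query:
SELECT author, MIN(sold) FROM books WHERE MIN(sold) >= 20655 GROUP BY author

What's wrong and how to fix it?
Bug: Aggregates like MIN are computed per group after WHERE runs

Fix: Use HAVING for the per-group MIN condition

Corrected query:
SELECT author, MIN(sold) FROM books GROUP BY author HAVING MIN(sold) >= 20655

Result:
author  | MIN(sold)
--------+----------
Asimov  | 29714    
Tolkien | 37095    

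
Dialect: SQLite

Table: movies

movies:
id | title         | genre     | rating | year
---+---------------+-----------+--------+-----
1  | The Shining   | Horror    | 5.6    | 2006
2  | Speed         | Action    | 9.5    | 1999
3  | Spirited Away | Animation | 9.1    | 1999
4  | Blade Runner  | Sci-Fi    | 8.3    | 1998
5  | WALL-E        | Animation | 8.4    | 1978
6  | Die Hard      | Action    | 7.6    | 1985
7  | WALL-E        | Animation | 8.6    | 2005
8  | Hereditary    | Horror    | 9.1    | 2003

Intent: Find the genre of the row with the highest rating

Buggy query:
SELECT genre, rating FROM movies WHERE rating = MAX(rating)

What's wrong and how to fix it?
Bug: WHERE is evaluated per row; an aggregate over the whole table isn't defined there

Fix: Wrap MAX in a scalar subquery so WHERE compares against a single value

Corrected query:
SELECT genre, rating FROM movies WHERE rating = (SELECT MAX(rating) FROM movies)

Result:
genre  | rating
-------+-------
Action | 9.5   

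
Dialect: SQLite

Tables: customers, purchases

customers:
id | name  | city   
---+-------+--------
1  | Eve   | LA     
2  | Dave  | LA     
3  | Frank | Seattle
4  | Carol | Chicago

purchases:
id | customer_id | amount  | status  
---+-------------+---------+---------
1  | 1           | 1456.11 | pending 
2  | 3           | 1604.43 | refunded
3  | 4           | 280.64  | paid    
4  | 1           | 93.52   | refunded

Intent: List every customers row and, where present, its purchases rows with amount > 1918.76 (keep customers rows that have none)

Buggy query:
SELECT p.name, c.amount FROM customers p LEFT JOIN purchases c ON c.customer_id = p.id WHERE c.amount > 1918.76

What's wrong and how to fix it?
Bug: Filtering c.amount in WHERE discards the NULL rows produced by LEFT JOIN, turning it into an inner join

Fix: Move the right-table condition into the ON clause so unmatched parents are kept

Corrected query:
SELECT p.name, c.amount FROM customers p LEFT JOIN purchases c ON c.customer_id = p.id AND c.amount > 1918.76

Result:
name  | amount
------+-------
Eve   | NULL  
Dave  | NULL  
Frank | NULL  
Carol | NULL  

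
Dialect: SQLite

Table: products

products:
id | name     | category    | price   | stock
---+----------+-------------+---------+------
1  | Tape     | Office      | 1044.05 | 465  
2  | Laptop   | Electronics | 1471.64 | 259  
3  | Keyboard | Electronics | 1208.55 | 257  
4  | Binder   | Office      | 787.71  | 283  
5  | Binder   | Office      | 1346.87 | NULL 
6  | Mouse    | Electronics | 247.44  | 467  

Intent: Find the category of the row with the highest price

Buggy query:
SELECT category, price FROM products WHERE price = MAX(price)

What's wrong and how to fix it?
Bug: MAX(price) is an aggregate and cannot be used directly in WHERE

Fix: Use a subquery: WHERE price = (SELECT MAX(price) FROM products)

Corrected query:
SELECT category, price FROM products WHERE price = (SELECT MAX(price) FROM products)

Result:
category    | price  
------------+--------
Electronics | 1471.64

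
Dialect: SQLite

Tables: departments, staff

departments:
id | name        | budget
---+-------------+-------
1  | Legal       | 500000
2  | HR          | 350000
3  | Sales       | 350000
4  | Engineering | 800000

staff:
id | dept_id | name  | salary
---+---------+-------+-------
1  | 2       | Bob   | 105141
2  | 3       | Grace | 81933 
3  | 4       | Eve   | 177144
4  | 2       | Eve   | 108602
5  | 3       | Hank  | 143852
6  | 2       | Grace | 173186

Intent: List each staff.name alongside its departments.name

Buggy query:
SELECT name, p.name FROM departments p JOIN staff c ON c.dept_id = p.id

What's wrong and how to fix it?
Bug: 'name' exists in both joined tables, so the database can't tell which one is meant

Fix: Prefix ambiguous columns with the table alias

Corrected query:
SELECT c.name, p.name FROM departments p JOIN staff c ON c.dept_id = p.id

Result:
name  | name       
------+------------
Bob   | HR         
Grace | Sales      
Eve   | Engineering
Eve   | HR         
Hank  | Sales      
Grace | HR         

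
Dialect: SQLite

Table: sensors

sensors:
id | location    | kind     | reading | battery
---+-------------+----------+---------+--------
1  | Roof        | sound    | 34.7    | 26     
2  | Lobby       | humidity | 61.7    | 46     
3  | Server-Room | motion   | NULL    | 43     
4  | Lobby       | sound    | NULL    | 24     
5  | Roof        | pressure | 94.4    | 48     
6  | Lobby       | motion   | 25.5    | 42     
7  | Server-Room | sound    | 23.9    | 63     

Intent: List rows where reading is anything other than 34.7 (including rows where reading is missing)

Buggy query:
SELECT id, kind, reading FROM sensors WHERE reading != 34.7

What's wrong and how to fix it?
Bug: 'reading != 34.7' is unknown when reading is NULL, so NULL rows are silently excluded

Fix: Add an explicit OR reading IS NULL to include the missing-value rows

Corrected query:
SELECT id, kind, reading FROM sensors WHERE reading != 34.7 OR reading IS NULL

Result:
id | kind     | reading
---+----------+--------
2  | humidity | 61.7   
3  | motion   | NULL   
4  | sound    | NULL   
5  | pressure | 94.4   
6  | motion   | 25.5   
7  | sound    | 23.9   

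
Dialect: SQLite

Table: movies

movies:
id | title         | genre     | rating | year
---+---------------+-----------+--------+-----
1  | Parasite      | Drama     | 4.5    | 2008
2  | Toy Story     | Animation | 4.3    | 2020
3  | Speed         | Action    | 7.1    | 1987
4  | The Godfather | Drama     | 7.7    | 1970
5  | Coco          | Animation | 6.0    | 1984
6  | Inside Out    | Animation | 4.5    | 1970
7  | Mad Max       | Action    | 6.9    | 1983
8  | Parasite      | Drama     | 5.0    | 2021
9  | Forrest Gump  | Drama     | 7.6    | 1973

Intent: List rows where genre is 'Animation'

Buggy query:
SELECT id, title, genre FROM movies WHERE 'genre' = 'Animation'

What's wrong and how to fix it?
Bug: 'genre' in single quotes is a string literal, not the column; the comparison is literal-vs-literal and never true

Fix: Reference the column as genre without single quotes

Corrected query:
SELECT id, title, genre FROM movies WHERE genre = 'Animation'

Result:
id | title      | genre    
---+------------+----------
2  | Toy Story  | Animation
5  | Coco       | Animation
6  | Inside Out | Animation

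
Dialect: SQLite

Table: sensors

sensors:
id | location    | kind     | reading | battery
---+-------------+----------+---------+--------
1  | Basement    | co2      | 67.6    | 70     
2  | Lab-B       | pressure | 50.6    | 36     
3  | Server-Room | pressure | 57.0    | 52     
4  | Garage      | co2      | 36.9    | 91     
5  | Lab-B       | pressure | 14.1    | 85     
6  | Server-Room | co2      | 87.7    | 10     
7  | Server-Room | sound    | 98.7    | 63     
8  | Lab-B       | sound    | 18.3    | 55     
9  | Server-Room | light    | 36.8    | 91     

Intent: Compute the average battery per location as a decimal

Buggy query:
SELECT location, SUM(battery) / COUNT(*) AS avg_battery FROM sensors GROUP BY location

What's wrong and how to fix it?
Bug: SUM(battery) and COUNT(*) are both integers; the division truncates the fractional part

Fix: Multiply by 1.0 (or CAST to REAL) to force floating-point division

Corrected query:
SELECT location, SUM(battery) * 1.0 / COUNT(*) AS avg_battery FROM sensors GROUP BY location

Result:
location    | avg_battery
------------+------------
Basement    | 70         
Garage      | 91         
Lab-B       | 58.666667  
Server-Room | 54         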